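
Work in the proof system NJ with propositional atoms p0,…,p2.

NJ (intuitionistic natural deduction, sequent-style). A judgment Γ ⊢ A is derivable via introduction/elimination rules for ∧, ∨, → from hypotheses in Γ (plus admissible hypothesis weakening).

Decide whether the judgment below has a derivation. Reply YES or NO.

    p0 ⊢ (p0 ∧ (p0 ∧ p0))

Proof tree:
[∧I] p0 ⊢ (p0 ∧ (p0 ∧ p0))
  [Ax] p0 ⊢ p0
  [∧I] p0 ⊢ (p0 ∧ p0)
    [Ax] p0 ⊢ p0
    [Ax] p0 ⊢ p0

Result: YES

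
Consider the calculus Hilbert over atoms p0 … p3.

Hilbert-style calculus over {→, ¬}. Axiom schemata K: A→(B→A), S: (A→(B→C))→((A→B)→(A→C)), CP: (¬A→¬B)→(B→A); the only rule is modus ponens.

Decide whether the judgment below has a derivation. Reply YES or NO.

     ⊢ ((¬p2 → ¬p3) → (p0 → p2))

Search for a countermodel by truth-table:
  v=0000: Γ:[] Δ:[((¬p2 → ¬p3) → (p0 → p2))=T] refutes=False
  v=0001: Γ:[] Δ:[((¬p2 → ¬p3) → (p0 → p2))=T] refutes=False
  v=0010: Γ:[] Δ:[((¬p2 → ¬p3) → (p0 → p2))=T] refutes=False
  v=0011: Γ:[] Δ:[((¬p2 → ¬p3) → (p0 → p2))=T] refutes=False
  v=0100: Γ:[] Δ:[((¬p2 → ¬p3) → (p0 → p2))=T] refutes=False
  v=0101: Γ:[] Δ:[((¬p2 → ¬p3) → (p0 → p2))=T] refutes=False
  v=0110: Γ:[] Δ:[((¬p2 → ¬p3) → (p0 → p2))=T] refutes=False
  v=0111: Γ:[] Δ:[((¬p2 → ¬p3) → (p0 → p2))=T] refutes=False
  v=1000: Γ:[] Δ:[((¬p2 → ¬p3) → (p0 → p2))=F] refutes=True  ← countermodel

Result: NO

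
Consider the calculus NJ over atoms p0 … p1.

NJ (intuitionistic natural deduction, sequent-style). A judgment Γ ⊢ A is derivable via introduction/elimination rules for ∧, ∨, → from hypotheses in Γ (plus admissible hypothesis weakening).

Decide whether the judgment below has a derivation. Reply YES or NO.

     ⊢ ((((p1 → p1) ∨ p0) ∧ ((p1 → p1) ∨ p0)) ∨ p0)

Proof tree:
[∨I₁]  ⊢ ((((p1 → p1) ∨ p0) ∧ ((p1 → p1) ∨ p0)) ∨ p0)
  [∧I]  ⊢ (((p1 → p1) ∨ p0) ∧ ((p1 → p1) ∨ p0))
    [∨I₁]  ⊢ ((p1 → p1) ∨ p0)
      [→I]  ⊢ (p1 → p1)
        [Ax] p1 ⊢ p1
    [∨I₁]  ⊢ ((p1 → p1) ∨ p0)
      [→I]  ⊢ (p1 → p1)
        [Ax] p1 ⊢ p1

Result: YES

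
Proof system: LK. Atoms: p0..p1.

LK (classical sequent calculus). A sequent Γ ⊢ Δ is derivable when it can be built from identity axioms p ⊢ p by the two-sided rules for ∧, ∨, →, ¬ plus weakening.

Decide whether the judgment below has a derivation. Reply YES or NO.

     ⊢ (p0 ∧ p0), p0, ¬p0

Derivation (root first):
[¬R]  ⊢ (p0 ∧ p0), p0, ¬p0
  [WR] p0 ⊢ (p0 ∧ p0), p0
    [∧R] p0 ⊢ (p0 ∧ p0)
      [Ax] p0 ⊢ p0
      [Ax] p0 ⊢ p0

Result: YES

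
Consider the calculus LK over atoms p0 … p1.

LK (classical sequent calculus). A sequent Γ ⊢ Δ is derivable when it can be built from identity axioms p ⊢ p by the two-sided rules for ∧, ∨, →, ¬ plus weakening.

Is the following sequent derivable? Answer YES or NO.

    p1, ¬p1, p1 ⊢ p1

Proof tree:
[WL] p1, ¬p1, p1 ⊢ p1
  [¬L] p1, ¬p1 ⊢ p1
    [WR] p1 ⊢ p1, p1
      [Ax] p1 ⊢ p1

Result: YES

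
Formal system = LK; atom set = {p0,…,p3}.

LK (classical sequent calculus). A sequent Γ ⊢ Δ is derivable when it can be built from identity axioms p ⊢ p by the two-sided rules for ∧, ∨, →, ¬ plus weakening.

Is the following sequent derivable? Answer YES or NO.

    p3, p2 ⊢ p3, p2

Derivation trace:
[WL] p3, p2 ⊢ p3, p2
  [WR] p3 ⊢ p3, p2
    [Ax] p3 ⊢ p3

Result: YES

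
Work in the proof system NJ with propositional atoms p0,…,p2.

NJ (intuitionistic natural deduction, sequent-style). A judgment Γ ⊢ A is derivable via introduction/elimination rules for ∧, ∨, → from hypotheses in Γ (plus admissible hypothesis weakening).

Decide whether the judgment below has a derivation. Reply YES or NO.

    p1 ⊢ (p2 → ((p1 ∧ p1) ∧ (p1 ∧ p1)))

Derivation trace:
[→I] p1 ⊢ (p2 → ((p1 ∧ p1) ∧ (p1 ∧ p1)))
  [Wk] p1, p2 ⊢ ((p1 ∧ p1) ∧ (p1 ∧ p1))
    [∧I] p1 ⊢ ((p1 ∧ p1) ∧ (p1 ∧ p1))
      [∧I] p1 ⊢ (p1 ∧ p1)
        [Ax] p1 ⊢ p1
        [Ax] p1 ⊢ p1
      [∧I] p1 ⊢ (p1 ∧ p1)
        [Ax] p1 ⊢ p1
        [Ax] p1 ⊢ p1

Result: YES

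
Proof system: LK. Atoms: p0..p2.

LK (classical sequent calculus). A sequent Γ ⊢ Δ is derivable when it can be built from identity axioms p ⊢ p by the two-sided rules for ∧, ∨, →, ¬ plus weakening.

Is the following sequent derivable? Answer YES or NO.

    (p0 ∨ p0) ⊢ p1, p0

Derivation trace:
[∨L] (p0 ∨ p0) ⊢ p1, p0
  [WR] p0 ⊢ p0, p1
    [Ax] p0 ⊢ p0
  [WR] p0 ⊢ p0, p1
    [Ax] p0 ⊢ p0

Result: YES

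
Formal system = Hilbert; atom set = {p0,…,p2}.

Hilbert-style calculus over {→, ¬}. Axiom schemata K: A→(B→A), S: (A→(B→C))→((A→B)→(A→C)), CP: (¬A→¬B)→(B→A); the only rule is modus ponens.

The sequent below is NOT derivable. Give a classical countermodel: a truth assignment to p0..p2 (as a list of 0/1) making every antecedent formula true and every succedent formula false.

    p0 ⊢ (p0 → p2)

Search for a countermodel by truth-table:
  v=000: Γ:[p0=F] Δ:[(p0 → p2)=T] refutes=False
  v=001: Γ:[p0=F] Δ:[(p0 → p2)=T] refutes=False
  v=010: Γ:[p0=F] Δ:[(p0 → p2)=T] refutes=False
  v=011: Γ:[p0=F] Δ:[(p0 → p2)=T] refutes=False
  v=100: Γ:[p0=T] Δ:[(p0 → p2)=F] refutes=True  ← countermodel

Result: [1, 0, 0]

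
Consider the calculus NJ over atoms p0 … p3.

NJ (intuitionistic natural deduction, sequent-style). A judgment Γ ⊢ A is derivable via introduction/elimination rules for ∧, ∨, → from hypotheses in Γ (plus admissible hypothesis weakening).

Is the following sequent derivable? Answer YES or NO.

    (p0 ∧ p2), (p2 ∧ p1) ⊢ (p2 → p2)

Proof tree:
[Wk] (p0 ∧ p2), (p2 ∧ p1) ⊢ (p2 → p2)
  [→I] (p0 ∧ p2) ⊢ (p2 → p2)
    [Wk] p2, (p0 ∧ p2) ⊢ p2
      [Ax] p2 ⊢ p2

Result: YES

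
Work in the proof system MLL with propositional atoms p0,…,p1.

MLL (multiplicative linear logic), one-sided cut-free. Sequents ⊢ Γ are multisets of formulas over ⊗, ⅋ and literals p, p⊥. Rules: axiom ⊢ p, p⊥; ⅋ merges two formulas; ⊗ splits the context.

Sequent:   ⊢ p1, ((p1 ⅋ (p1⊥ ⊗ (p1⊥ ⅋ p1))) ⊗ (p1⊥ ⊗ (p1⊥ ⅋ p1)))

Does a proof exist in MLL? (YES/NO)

Derivation trace:
[⊗]  ⊢ p1, ((p1 ⅋ (p1⊥ ⊗ (p1⊥ ⅋ p1))) ⊗ (p1⊥ ⊗ (p1⊥ ⅋ p1)))
  [⅋]  ⊢ (p1 ⅋ (p1⊥ ⊗ (p1⊥ ⅋ p1)))
    [⊗]  ⊢ p1, (p1⊥ ⊗ (p1⊥ ⅋ p1))
      [Ax]  ⊢ p1, p1⊥
      [⅋]  ⊢ (p1⊥ ⅋ p1)
        [Ax]  ⊢ p1, p1⊥
  [⊗]  ⊢ p1, (p1⊥ ⊗ (p1⊥ ⅋ p1))
    [Ax]  ⊢ p1, p1⊥
    [⅋]  ⊢ (p1⊥ ⅋ p1)
      [Ax]  ⊢ p1, p1⊥

Result: YES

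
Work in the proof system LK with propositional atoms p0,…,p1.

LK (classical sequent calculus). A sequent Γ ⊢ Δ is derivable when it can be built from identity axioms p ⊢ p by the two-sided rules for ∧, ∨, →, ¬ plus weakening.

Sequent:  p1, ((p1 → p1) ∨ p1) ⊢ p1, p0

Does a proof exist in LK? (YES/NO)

Derivation trace:
[∨L] p1, ((p1 → p1) ∨ p1) ⊢ p1, p0
  [→L] p1, (p1 → p1) ⊢ p1
    [Ax] p1 ⊢ p1
    [Ax] p1 ⊢ p1
  [WR] p1 ⊢ p1, p0
    [Ax] p1 ⊢ p1

Result: YES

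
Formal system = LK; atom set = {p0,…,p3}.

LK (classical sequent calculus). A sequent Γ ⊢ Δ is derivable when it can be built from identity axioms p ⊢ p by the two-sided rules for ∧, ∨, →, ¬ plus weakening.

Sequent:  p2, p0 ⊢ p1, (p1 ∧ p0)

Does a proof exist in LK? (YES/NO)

Search for a countermodel by truth-table:
  v=0000: Γ:[p2=F, p0=F] Δ:[p1=F, (p1 ∧ p0)=F] refutes=False
  v=0001: Γ:[p2=F, p0=F] Δ:[p1=F, (p1 ∧ p0)=F] refutes=False
  v=0010: Γ:[p2=T, p0=F] Δ:[p1=F, (p1 ∧ p0)=F] refutes=False
  v=0011: Γ:[p2=T, p0=F] Δ:[p1=F, (p1 ∧ p0)=F] refutes=False
  v=0100: Γ:[p2=F, p0=F] Δ:[p1=T, (p1 ∧ p0)=F] refutes=False
  v=0101: Γ:[p2=F, p0=F] Δ:[p1=T, (p1 ∧ p0)=F] refutes=False
  v=0110: Γ:[p2=T, p0=F] Δ:[p1=T, (p1 ∧ p0)=F] refutes=False
  v=0111: Γ:[p2=T, p0=F] Δ:[p1=T, (p1 ∧ p0)=F] refutes=False
  v=1000: Γ:[p2=F, p0=T] Δ:[p1=F, (p1 ∧ p0)=F] refutes=False
  v=1001: Γ:[p2=F, p0=T] Δ:[p1=F, (p1 ∧ p0)=F] refutes=False
  v=1010: Γ:[p2=T, p0=T] Δ:[p1=F, (p1 ∧ p0)=F] refutes=True  ← countermodel

Result: NO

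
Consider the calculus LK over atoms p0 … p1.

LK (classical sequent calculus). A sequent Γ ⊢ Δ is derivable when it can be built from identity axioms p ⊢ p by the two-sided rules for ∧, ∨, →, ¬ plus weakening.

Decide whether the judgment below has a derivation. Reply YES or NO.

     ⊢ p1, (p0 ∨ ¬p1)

Derivation trace:
[∨R]  ⊢ p1, (p0 ∨ ¬p1)
  [¬R]  ⊢ p1, p0, ¬p1
    [WR] p1 ⊢ p1, p0
      [Ax] p1 ⊢ p1

Result: YES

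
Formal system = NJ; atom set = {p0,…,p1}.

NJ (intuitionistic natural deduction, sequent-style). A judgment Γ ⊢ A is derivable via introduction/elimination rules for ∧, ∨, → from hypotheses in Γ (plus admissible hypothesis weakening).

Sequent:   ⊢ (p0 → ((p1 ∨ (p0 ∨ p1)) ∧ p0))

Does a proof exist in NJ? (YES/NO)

Proof tree:
[→I]  ⊢ (p0 → ((p1 ∨ (p0 ∨ p1)) ∧ p0))
  [∧I] p0 ⊢ ((p1 ∨ (p0 ∨ p1)) ∧ p0)
    [∨I₂] p0 ⊢ (p1 ∨ (p0 ∨ p1))
      [∨I₁] p0 ⊢ (p0 ∨ p1)
        [Ax] p0 ⊢ p0
    [Ax] p0 ⊢ p0

Result: YES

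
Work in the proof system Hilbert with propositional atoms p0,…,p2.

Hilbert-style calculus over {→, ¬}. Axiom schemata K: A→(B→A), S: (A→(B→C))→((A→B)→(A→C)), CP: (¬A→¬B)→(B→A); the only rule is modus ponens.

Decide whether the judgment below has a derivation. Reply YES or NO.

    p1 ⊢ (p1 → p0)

Truth-table refutation:
  v=000: Γ:[p1=F] Δ:[(p1 → p0)=T] refutes=False
  v=001: Γ:[p1=F] Δ:[(p1 → p0)=T] refutes=False
  v=010: Γ:[p1=T] Δ:[(p1 → p0)=F] refutes=True  ← countermodel

Result: NO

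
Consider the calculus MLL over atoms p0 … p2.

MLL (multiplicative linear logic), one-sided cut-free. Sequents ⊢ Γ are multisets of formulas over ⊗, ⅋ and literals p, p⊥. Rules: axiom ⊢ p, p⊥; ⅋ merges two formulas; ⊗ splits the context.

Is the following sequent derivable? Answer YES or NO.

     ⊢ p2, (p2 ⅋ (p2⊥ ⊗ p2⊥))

Proof tree:
[⅋]  ⊢ p2, (p2 ⅋ (p2⊥ ⊗ p2⊥))
  [⊗]  ⊢ p2, p2, (p2⊥ ⊗ p2⊥)
    [Ax]  ⊢ p2, p2⊥
    [Ax]  ⊢ p2, p2⊥

Result: YES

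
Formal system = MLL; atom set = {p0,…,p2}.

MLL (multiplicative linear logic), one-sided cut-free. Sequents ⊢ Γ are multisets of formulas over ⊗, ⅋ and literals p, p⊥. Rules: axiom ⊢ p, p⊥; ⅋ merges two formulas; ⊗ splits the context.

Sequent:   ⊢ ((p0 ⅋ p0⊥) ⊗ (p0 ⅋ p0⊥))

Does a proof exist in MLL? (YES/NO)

Derivation (root first):
[⊗]  ⊢ ((p0 ⅋ p0⊥) ⊗ (p0 ⅋ p0⊥))
  [⅋]  ⊢ (p0 ⅋ p0⊥)
    [Ax]  ⊢ p0, p0⊥
  [⅋]  ⊢ (p0 ⅋ p0⊥)
    [Ax]  ⊢ p0, p0⊥

Result: YES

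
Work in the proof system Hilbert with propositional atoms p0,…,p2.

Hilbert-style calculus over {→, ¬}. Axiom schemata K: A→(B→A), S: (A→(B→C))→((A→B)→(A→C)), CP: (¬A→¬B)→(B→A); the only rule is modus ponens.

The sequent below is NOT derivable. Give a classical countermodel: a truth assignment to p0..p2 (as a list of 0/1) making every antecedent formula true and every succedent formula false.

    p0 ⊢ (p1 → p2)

Search for a countermodel by truth-table:
  v=000: Γ:[p0=F] Δ:[(p1 → p2)=T] refutes=False
  v=001: Γ:[p0=F] Δ:[(p1 → p2)=T] refutes=False
  v=010: Γ:[p0=F] Δ:[(p1 → p2)=F] refutes=False
  v=011: Γ:[p0=F] Δ:[(p1 → p2)=T] refutes=False
  v=100: Γ:[p0=T] Δ:[(p1 → p2)=T] refutes=False
  v=101: Γ:[p0=T] Δ:[(p1 → p2)=T] refutes=False
  v=110: Γ:[p0=T] Δ:[(p1 → p2)=F] refutes=True  ← countermodel

Result: [1, 1, 0]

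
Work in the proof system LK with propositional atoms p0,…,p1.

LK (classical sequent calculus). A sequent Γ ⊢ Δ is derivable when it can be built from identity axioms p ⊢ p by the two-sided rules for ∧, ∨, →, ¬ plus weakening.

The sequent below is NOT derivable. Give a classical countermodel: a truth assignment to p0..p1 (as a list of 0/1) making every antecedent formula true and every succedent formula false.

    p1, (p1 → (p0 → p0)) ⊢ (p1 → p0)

Truth-table refutation:
  v=00: Γ:[p1=F, (p1 → (p0 → p0))=T] Δ:[(p1 → p0)=T] refutes=False
  v=01: Γ:[p1=T, (p1 → (p0 → p0))=T] Δ:[(p1 → p0)=F] refutes=True  ← countermodel

Result: [0, 1]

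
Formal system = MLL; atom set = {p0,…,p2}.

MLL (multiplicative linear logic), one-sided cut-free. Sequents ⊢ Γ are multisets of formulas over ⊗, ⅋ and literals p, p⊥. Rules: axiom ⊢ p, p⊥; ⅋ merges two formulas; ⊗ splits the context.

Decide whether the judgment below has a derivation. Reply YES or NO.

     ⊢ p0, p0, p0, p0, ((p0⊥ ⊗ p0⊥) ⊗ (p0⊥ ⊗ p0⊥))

Proof tree:
[⊗]  ⊢ p0, p0, p0, p0, ((p0⊥ ⊗ p0⊥) ⊗ (p0⊥ ⊗ p0⊥))
  [⊗]  ⊢ p0, p0, (p0⊥ ⊗ p0⊥)
    [Ax]  ⊢ p0, p0⊥
    [Ax]  ⊢ p0, p0⊥
  [⊗]  ⊢ p0, p0, (p0⊥ ⊗ p0⊥)
    [Ax]  ⊢ p0, p0⊥
    [Ax]  ⊢ p0, p0⊥

Result: YES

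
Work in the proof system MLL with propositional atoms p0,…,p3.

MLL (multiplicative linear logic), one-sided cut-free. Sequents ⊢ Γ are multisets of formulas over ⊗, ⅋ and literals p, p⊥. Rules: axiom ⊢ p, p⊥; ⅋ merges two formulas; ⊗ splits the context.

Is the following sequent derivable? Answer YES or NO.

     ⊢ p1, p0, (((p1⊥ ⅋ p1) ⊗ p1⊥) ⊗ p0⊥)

Derivation trace:
[⊗]  ⊢ p1, p0, (((p1⊥ ⅋ p1) ⊗ p1⊥) ⊗ p0⊥)
  [⊗]  ⊢ p1, ((p1⊥ ⅋ p1) ⊗ p1⊥)
    [⅋]  ⊢ (p1⊥ ⅋ p1)
      [Ax]  ⊢ p1, p1⊥
    [Ax]  ⊢ p1, p1⊥
  [Ax]  ⊢ p0, p0⊥

Result: YES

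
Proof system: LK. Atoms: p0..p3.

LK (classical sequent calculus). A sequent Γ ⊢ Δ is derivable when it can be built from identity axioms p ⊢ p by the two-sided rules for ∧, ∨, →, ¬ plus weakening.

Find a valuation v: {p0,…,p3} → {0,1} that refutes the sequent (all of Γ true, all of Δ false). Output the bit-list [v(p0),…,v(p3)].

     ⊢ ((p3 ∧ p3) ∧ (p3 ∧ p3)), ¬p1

Enumerate valuations to refute Γ ⊢ Δ:
  v=0000: Γ:[] Δ:[((p3 ∧ p3) ∧ (p3 ∧ p3))=F, ¬p1=T] refutes=False
  v=0001: Γ:[] Δ:[((p3 ∧ p3) ∧ (p3 ∧ p3))=T, ¬p1=T] refutes=False
  v=0010: Γ:[] Δ:[((p3 ∧ p3) ∧ (p3 ∧ p3))=F, ¬p1=T] refutes=False
  v=0011: Γ:[] Δ:[((p3 ∧ p3) ∧ (p3 ∧ p3))=T, ¬p1=T] refutes=False
  v=0100: Γ:[] Δ:[((p3 ∧ p3) ∧ (p3 ∧ p3))=F, ¬p1=F] refutes=True  ← countermodel

Result: [0, 1, 0, 0]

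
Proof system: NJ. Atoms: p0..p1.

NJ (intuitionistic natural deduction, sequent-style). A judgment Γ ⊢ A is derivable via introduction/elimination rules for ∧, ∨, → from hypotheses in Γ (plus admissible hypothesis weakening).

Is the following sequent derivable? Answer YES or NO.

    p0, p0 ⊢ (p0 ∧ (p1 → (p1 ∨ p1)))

Derivation (root first):
[Wk] p0, p0 ⊢ (p0 ∧ (p1 → (p1 ∨ p1)))
  [∧I] p0 ⊢ (p0 ∧ (p1 → (p1 ∨ p1)))
    [Ax] p0 ⊢ p0
    [→I]  ⊢ (p1 → (p1 ∨ p1))
      [∨I₁] p1 ⊢ (p1 ∨ p1)
        [Ax] p1 ⊢ p1

Result: YES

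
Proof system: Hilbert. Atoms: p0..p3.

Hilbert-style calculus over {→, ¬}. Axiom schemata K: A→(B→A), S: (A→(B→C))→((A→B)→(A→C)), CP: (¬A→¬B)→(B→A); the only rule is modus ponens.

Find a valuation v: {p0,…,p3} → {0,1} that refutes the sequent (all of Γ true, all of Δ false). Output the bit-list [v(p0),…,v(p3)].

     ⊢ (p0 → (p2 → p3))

Enumerate valuations to refute Γ ⊢ Δ:
  v=0000: Γ:[] Δ:[(p0 → (p2 → p3))=T] refutes=False
  v=0001: Γ:[] Δ:[(p0 → (p2 → p3))=T] refutes=False
  v=0010: Γ:[] Δ:[(p0 → (p2 → p3))=T] refutes=False
  v=0011: Γ:[] Δ:[(p0 → (p2 → p3))=T] refutes=False
  v=0100: Γ:[] Δ:[(p0 → (p2 → p3))=T] refutes=False
  v=0101: Γ:[] Δ:[(p0 → (p2 → p3))=T] refutes=False
  v=0110: Γ:[] Δ:[(p0 → (p2 → p3))=T] refutes=False
  v=0111: Γ:[] Δ:[(p0 → (p2 → p3))=T] refutes=False
  v=1000: Γ:[] Δ:[(p0 → (p2 → p3))=T] refutes=False
  v=1001: Γ:[] Δ:[(p0 → (p2 → p3))=T] refutes=False
  v=1010: Γ:[] Δ:[(p0 → (p2 → p3))=F] refutes=True  ← countermodel

Result: [1, 0, 1, 0]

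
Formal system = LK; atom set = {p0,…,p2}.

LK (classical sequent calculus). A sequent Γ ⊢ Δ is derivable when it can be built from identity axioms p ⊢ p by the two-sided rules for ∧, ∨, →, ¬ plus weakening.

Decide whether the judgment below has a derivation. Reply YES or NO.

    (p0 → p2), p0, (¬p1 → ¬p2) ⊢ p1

Proof tree:
[→L] (p0 → p2), p0, (¬p1 → ¬p2) ⊢ p1
  [¬R]  ⊢ p1, ¬p1
    [Ax] p1 ⊢ p1
  [¬L] p0, (p0 → p2), ¬p2 ⊢ 
    [→L] p0, (p0 → p2) ⊢ p2
      [Ax] p0 ⊢ p0
      [Ax] p2 ⊢ p2

Result: YES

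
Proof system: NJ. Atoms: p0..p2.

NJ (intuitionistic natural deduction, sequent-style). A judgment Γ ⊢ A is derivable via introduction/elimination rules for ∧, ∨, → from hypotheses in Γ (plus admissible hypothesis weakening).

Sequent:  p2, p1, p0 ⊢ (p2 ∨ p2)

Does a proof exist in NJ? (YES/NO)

Derivation (root first):
[Wk] p2, p1, p0 ⊢ (p2 ∨ p2)
  [Wk] p2, p1 ⊢ (p2 ∨ p2)
    [∨I₁] p2 ⊢ (p2 ∨ p2)
      [Ax] p2 ⊢ p2

Result: YES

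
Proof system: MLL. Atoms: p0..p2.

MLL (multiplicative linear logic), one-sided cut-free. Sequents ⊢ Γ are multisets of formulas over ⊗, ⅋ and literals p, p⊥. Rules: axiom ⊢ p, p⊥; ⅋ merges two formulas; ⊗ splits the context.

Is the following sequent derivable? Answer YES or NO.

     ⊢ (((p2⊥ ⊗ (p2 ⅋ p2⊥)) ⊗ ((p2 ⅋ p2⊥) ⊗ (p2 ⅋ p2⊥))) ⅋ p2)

Derivation (root first):
[⅋]  ⊢ (((p2⊥ ⊗ (p2 ⅋ p2⊥)) ⊗ ((p2 ⅋ p2⊥) ⊗ (p2 ⅋ p2⊥))) ⅋ p2)
  [⊗]  ⊢ p2, ((p2⊥ ⊗ (p2 ⅋ p2⊥)) ⊗ ((p2 ⅋ p2⊥) ⊗ (p2 ⅋ p2⊥)))
    [⊗]  ⊢ p2, (p2⊥ ⊗ (p2 ⅋ p2⊥))
      [Ax]  ⊢ p2, p2⊥
      [⅋]  ⊢ (p2 ⅋ p2⊥)
        [Ax]  ⊢ p2, p2⊥
    [⊗]  ⊢ ((p2 ⅋ p2⊥) ⊗ (p2 ⅋ p2⊥))
      [⅋]  ⊢ (p2 ⅋ p2⊥)
        [Ax]  ⊢ p2, p2⊥
      [⅋]  ⊢ (p2 ⅋ p2⊥)
        [Ax]  ⊢ p2, p2⊥

Result: YES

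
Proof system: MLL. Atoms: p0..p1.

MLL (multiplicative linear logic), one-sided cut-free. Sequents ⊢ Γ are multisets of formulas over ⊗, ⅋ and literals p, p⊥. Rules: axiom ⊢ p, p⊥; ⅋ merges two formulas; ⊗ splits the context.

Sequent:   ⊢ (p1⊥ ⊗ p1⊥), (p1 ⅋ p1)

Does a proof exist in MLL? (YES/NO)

Derivation (root first):
[⅋]  ⊢ (p1⊥ ⊗ p1⊥), (p1 ⅋ p1)
  [⊗]  ⊢ p1, p1, (p1⊥ ⊗ p1⊥)
    [Ax]  ⊢ p1, p1⊥
    [Ax]  ⊢ p1, p1⊥

Result: YES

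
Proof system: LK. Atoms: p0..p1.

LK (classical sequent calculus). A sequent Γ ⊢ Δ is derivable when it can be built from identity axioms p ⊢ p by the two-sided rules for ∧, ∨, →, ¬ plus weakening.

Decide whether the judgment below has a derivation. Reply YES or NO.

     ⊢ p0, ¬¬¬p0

Proof tree:
[¬R]  ⊢ p0, ¬¬¬p0
  [¬L] ¬¬p0 ⊢ p0
    [¬R]  ⊢ p0, ¬p0
      [Ax] p0 ⊢ p0

Result: YES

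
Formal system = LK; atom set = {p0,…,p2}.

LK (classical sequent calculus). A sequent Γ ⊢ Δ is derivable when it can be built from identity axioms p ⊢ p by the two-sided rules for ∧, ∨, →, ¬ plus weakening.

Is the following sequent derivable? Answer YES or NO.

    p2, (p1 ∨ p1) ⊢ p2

Proof tree:
[∨L] p2, (p1 ∨ p1) ⊢ p2
  [WL] p2, p1 ⊢ p2
    [Ax] p2 ⊢ p2
  [WL] p2, p1 ⊢ p2
    [Ax] p2 ⊢ p2

Result: YES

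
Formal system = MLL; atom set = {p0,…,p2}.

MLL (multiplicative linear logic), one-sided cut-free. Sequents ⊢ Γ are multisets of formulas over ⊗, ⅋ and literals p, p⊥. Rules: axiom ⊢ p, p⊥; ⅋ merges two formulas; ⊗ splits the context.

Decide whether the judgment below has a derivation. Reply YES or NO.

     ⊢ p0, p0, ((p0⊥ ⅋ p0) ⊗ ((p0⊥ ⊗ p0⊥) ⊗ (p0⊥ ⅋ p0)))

Derivation (root first):
[⊗]  ⊢ p0, p0, ((p0⊥ ⅋ p0) ⊗ ((p0⊥ ⊗ p0⊥) ⊗ (p0⊥ ⅋ p0)))
  [⅋]  ⊢ (p0⊥ ⅋ p0)
    [Ax]  ⊢ p0, p0⊥
  [⊗]  ⊢ p0, p0, ((p0⊥ ⊗ p0⊥) ⊗ (p0⊥ ⅋ p0))
    [⊗]  ⊢ p0, p0, (p0⊥ ⊗ p0⊥)
      [Ax]  ⊢ p0, p0⊥
      [Ax]  ⊢ p0, p0⊥
    [⅋]  ⊢ (p0⊥ ⅋ p0)
      [Ax]  ⊢ p0, p0⊥

Result: YES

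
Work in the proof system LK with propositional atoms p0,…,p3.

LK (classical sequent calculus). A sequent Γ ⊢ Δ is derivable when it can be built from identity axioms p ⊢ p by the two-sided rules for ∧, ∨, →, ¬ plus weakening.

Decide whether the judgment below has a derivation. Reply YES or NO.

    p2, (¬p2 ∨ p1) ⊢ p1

Proof tree:
[∨L] p2, (¬p2 ∨ p1) ⊢ p1
  [¬L] p2, ¬p2 ⊢ 
    [Ax] p2 ⊢ p2
  [Ax] p1 ⊢ p1

Result: YES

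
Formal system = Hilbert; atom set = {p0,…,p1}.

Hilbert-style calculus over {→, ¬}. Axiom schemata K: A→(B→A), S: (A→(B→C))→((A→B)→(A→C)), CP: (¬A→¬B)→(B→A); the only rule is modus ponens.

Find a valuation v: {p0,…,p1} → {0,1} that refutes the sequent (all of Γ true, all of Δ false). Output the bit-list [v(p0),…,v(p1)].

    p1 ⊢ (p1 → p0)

Truth-table refutation:
  v=00: Γ:[p1=F] Δ:[(p1 → p0)=T] refutes=False
  v=01: Γ:[p1=T] Δ:[(p1 → p0)=F] refutes=True  ← countermodel

Result: [0, 1]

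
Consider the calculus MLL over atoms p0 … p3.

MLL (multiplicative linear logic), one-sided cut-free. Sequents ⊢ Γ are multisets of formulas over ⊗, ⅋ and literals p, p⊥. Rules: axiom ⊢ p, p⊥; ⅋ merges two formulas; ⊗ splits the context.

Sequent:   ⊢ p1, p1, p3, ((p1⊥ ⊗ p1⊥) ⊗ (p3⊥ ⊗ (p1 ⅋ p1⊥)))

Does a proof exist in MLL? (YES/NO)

Derivation trace:
[⊗]  ⊢ p1, p1, p3, ((p1⊥ ⊗ p1⊥) ⊗ (p3⊥ ⊗ (p1 ⅋ p1⊥)))
  [⊗]  ⊢ p1, p1, (p1⊥ ⊗ p1⊥)
    [Ax]  ⊢ p1, p1⊥
    [Ax]  ⊢ p1, p1⊥
  [⊗]  ⊢ p3, (p3⊥ ⊗ (p1 ⅋ p1⊥))
    [Ax]  ⊢ p3, p3⊥
    [⅋]  ⊢ (p1 ⅋ p1⊥)
      [Ax]  ⊢ p1, p1⊥

Result: YES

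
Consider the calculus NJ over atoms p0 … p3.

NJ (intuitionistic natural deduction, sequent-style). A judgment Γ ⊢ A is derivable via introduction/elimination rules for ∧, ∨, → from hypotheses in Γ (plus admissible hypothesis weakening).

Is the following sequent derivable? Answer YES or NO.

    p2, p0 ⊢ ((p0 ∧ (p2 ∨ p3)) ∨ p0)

Derivation (root first):
[∨I₁] p2, p0 ⊢ ((p0 ∧ (p2 ∨ p3)) ∨ p0)
  [∧I] p2, p0 ⊢ (p0 ∧ (p2 ∨ p3))
    [Ax] p0 ⊢ p0
    [∨I₁] p2 ⊢ (p2 ∨ p3)
      [Ax] p2 ⊢ p2

Result: YES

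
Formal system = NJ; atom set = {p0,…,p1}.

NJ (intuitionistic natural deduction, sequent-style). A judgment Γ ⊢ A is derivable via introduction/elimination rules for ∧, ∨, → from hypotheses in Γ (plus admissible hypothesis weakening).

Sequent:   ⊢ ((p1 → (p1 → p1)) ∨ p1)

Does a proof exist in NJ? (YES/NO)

Derivation trace:
[∨I₁]  ⊢ ((p1 → (p1 → p1)) ∨ p1)
  [→I]  ⊢ (p1 → (p1 → p1))
    [→I] p1 ⊢ (p1 → p1)
      [Wk] p1, p1 ⊢ p1
        [Ax] p1 ⊢ p1

Result: YES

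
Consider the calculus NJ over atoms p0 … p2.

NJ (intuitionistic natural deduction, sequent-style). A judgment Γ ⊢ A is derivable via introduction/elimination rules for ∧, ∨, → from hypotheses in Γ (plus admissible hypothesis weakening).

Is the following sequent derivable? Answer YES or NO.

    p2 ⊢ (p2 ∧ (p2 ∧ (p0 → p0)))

Derivation trace:
[∧I] p2 ⊢ (p2 ∧ (p2 ∧ (p0 → p0)))
  [Ax] p2 ⊢ p2
  [∧I] p2 ⊢ (p2 ∧ (p0 → p0))
    [Ax] p2 ⊢ p2
    [→I]  ⊢ (p0 → p0)
      [Ax] p0 ⊢ p0

Result: YES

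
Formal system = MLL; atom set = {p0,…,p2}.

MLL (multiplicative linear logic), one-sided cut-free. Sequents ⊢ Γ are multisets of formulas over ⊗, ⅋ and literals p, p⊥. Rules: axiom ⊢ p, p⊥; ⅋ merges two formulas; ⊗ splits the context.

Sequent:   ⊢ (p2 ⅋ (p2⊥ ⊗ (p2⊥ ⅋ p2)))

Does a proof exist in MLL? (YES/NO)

Derivation trace:
[⅋]  ⊢ (p2 ⅋ (p2⊥ ⊗ (p2⊥ ⅋ p2)))
  [⊗]  ⊢ p2, (p2⊥ ⊗ (p2⊥ ⅋ p2))
    [Ax]  ⊢ p2, p2⊥
    [⅋]  ⊢ (p2⊥ ⅋ p2)
      [Ax]  ⊢ p2, p2⊥

Result: YES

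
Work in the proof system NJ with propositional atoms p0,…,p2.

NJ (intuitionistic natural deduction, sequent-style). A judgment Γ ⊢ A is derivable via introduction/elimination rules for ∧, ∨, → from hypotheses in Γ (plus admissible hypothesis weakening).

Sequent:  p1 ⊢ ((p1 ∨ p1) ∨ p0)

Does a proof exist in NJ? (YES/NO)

Proof tree:
[∨I₁] p1 ⊢ ((p1 ∨ p1) ∨ p0)
  [∨I₂] p1 ⊢ (p1 ∨ p1)
    [Ax] p1 ⊢ p1

Result: YES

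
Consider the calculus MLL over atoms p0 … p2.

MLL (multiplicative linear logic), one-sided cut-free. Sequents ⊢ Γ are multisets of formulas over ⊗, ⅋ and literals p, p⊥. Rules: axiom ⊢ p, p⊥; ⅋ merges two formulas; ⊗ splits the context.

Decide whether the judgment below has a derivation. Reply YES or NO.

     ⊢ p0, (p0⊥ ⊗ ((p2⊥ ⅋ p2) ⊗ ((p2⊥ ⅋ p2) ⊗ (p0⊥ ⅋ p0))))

Derivation (root first):
[⊗]  ⊢ p0, (p0⊥ ⊗ ((p2⊥ ⅋ p2) ⊗ ((p2⊥ ⅋ p2) ⊗ (p0⊥ ⅋ p0))))
  [Ax]  ⊢ p0, p0⊥
  [⊗]  ⊢ ((p2⊥ ⅋ p2) ⊗ ((p2⊥ ⅋ p2) ⊗ (p0⊥ ⅋ p0)))
    [⅋]  ⊢ (p2⊥ ⅋ p2)
      [Ax]  ⊢ p2, p2⊥
    [⊗]  ⊢ ((p2⊥ ⅋ p2) ⊗ (p0⊥ ⅋ p0))
      [⅋]  ⊢ (p2⊥ ⅋ p2)
        [Ax]  ⊢ p2, p2⊥
      [⅋]  ⊢ (p0⊥ ⅋ p0)
        [Ax]  ⊢ p0, p0⊥

Result: YES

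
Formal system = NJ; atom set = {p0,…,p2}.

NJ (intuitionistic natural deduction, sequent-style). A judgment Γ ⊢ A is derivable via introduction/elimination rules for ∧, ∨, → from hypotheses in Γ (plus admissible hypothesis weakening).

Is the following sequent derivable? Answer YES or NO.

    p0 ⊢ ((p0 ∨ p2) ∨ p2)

Proof tree:
[∨I₁] p0 ⊢ ((p0 ∨ p2) ∨ p2)
  [∨I₁] p0 ⊢ (p0 ∨ p2)
    [Ax] p0 ⊢ p0

Result: YES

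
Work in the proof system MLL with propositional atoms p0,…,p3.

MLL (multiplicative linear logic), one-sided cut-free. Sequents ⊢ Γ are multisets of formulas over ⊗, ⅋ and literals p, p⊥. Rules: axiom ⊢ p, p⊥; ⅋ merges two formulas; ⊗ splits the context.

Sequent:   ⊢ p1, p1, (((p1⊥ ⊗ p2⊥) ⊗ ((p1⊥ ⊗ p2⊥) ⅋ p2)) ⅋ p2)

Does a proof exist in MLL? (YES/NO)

Proof tree:
[⅋]  ⊢ p1, p1, (((p1⊥ ⊗ p2⊥) ⊗ ((p1⊥ ⊗ p2⊥) ⅋ p2)) ⅋ p2)
  [⊗]  ⊢ p1, p2, p1, ((p1⊥ ⊗ p2⊥) ⊗ ((p1⊥ ⊗ p2⊥) ⅋ p2))
    [⊗]  ⊢ p1, p2, (p1⊥ ⊗ p2⊥)
      [Ax]  ⊢ p1, p1⊥
      [Ax]  ⊢ p2, p2⊥
    [⅋]  ⊢ p1, ((p1⊥ ⊗ p2⊥) ⅋ p2)
      [⊗]  ⊢ p1, p2, (p1⊥ ⊗ p2⊥)
        [Ax]  ⊢ p1, p1⊥
        [Ax]  ⊢ p2, p2⊥

Result: YES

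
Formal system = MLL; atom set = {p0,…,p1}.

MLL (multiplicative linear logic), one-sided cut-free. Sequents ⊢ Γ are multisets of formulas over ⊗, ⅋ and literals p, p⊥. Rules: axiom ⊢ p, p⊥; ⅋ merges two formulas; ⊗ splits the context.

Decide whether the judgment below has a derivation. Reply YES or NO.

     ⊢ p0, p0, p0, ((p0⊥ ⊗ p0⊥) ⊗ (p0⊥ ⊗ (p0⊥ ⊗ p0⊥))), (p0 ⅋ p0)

Proof tree:
[⅋]  ⊢ p0, p0, p0, ((p0⊥ ⊗ p0⊥) ⊗ (p0⊥ ⊗ (p0⊥ ⊗ p0⊥))), (p0 ⅋ p0)
  [⊗]  ⊢ p0, p0, p0, p0, p0, ((p0⊥ ⊗ p0⊥) ⊗ (p0⊥ ⊗ (p0⊥ ⊗ p0⊥)))
    [⊗]  ⊢ p0, p0, (p0⊥ ⊗ p0⊥)
      [Ax]  ⊢ p0, p0⊥
      [Ax]  ⊢ p0, p0⊥
    [⊗]  ⊢ p0, p0, p0, (p0⊥ ⊗ (p0⊥ ⊗ p0⊥))
      [Ax]  ⊢ p0, p0⊥
      [⊗]  ⊢ p0, p0, (p0⊥ ⊗ p0⊥)
        [Ax]  ⊢ p0, p0⊥
        [Ax]  ⊢ p0, p0⊥

Result: YES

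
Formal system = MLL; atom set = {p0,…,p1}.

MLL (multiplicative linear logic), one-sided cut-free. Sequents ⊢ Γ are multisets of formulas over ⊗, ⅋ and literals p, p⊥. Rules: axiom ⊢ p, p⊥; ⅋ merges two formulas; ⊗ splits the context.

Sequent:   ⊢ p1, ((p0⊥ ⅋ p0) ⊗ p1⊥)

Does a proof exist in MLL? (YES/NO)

Derivation trace:
[⊗]  ⊢ p1, ((p0⊥ ⅋ p0) ⊗ p1⊥)
  [⅋]  ⊢ (p0⊥ ⅋ p0)
    [Ax]  ⊢ p0, p0⊥
  [Ax]  ⊢ p1, p1⊥

Result: YES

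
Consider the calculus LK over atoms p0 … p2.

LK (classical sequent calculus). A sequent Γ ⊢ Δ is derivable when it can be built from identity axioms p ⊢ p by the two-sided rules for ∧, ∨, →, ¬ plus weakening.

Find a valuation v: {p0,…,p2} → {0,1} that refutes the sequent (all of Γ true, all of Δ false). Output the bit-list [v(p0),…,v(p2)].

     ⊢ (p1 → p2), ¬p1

Truth-table refutation:
  v=000: Γ:[] Δ:[(p1 → p2)=T, ¬p1=T] refutes=False
  v=001: Γ:[] Δ:[(p1 → p2)=T, ¬p1=T] refutes=False
  v=010: Γ:[] Δ:[(p1 → p2)=F, ¬p1=F] refutes=True  ← countermodel

Result: [0, 1, 0]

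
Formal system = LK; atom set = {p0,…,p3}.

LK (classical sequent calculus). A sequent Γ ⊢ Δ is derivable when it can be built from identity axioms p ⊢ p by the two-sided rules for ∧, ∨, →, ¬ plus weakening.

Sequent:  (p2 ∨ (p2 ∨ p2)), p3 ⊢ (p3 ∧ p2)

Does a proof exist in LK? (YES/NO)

Derivation trace:
[∧R] (p2 ∨ (p2 ∨ p2)), p3 ⊢ (p3 ∧ p2)
  [Ax] p3 ⊢ p3
  [∨L] (p2 ∨ (p2 ∨ p2)) ⊢ p2
    [Ax] p2 ⊢ p2
    [∨L] (p2 ∨ p2) ⊢ p2
      [Ax] p2 ⊢ p2
      [Ax] p2 ⊢ p2

Result: YES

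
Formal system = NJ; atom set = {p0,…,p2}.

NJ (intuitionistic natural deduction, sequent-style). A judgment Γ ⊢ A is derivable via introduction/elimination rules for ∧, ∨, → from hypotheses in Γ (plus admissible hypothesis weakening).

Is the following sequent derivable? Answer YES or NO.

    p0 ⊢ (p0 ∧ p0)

Derivation (root first):
[∧I] p0 ⊢ (p0 ∧ p0)
  [Wk] p0, p0 ⊢ p0
    [Ax] p0 ⊢ p0
  [Ax] p0 ⊢ p0

Result: YES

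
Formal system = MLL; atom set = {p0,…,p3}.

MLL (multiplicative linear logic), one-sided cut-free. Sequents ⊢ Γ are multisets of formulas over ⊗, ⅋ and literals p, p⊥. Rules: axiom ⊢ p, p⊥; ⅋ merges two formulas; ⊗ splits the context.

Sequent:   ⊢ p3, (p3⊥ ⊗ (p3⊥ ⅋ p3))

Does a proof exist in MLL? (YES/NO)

Proof tree:
[⊗]  ⊢ p3, (p3⊥ ⊗ (p3⊥ ⅋ p3))
  [Ax]  ⊢ p3, p3⊥
  [⅋]  ⊢ (p3⊥ ⅋ p3)
    [Ax]  ⊢ p3, p3⊥

Result: YES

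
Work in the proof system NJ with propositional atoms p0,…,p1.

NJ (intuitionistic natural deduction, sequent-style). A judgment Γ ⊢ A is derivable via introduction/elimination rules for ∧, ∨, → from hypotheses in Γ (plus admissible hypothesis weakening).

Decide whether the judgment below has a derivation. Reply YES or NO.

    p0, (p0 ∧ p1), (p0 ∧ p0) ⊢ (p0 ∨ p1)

Derivation trace:
[Wk] p0, (p0 ∧ p1), (p0 ∧ p0) ⊢ (p0 ∨ p1)
  [∨I₁] p0, (p0 ∧ p1) ⊢ (p0 ∨ p1)
    [Wk] p0, (p0 ∧ p1) ⊢ p0
      [Ax] p0 ⊢ p0

Result: YES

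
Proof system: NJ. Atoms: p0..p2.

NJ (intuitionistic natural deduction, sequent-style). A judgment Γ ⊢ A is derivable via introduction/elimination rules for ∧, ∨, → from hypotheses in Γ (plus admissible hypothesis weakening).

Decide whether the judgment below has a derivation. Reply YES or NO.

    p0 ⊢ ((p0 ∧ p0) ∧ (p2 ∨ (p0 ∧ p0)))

Proof tree:
[∧I] p0 ⊢ ((p0 ∧ p0) ∧ (p2 ∨ (p0 ∧ p0)))
  [∧I] p0 ⊢ (p0 ∧ p0)
    [Ax] p0 ⊢ p0
    [Ax] p0 ⊢ p0
  [∨I₂] p0 ⊢ (p2 ∨ (p0 ∧ p0))
    [∧I] p0 ⊢ (p0 ∧ p0)
      [Ax] p0 ⊢ p0
      [Ax] p0 ⊢ p0

Result: YES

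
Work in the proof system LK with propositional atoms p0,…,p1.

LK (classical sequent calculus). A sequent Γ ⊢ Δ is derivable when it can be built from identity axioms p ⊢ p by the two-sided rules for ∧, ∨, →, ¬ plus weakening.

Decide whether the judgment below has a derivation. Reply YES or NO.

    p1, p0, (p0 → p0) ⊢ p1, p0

Derivation trace:
[→L] p1, p0, (p0 → p0) ⊢ p1, p0
  [WL] p0, p1 ⊢ p0
    [Ax] p0 ⊢ p0
  [WR] p0 ⊢ p0, p1
    [Ax] p0 ⊢ p0

Result: YES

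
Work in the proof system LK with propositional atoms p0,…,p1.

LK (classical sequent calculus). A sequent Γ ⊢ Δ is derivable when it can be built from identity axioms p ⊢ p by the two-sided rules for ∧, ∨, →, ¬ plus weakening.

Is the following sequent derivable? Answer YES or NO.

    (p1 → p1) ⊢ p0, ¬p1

Search for a countermodel by truth-table:
  v=00: Γ:[(p1 → p1)=T] Δ:[p0=F, ¬p1=T] refutes=False
  v=01: Γ:[(p1 → p1)=T] Δ:[p0=F, ¬p1=F] refutes=True  ← countermodel

Result: NO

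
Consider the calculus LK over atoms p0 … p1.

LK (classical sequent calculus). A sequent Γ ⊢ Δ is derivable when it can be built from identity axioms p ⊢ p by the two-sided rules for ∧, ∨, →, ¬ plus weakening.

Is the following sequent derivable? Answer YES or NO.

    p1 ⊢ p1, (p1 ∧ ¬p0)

Proof tree:
[∧R] p1 ⊢ p1, (p1 ∧ ¬p0)
  [Ax] p1 ⊢ p1
  [¬R] p1 ⊢ p1, ¬p0
    [WL] p1, p0 ⊢ p1
      [Ax] p1 ⊢ p1

Result: YES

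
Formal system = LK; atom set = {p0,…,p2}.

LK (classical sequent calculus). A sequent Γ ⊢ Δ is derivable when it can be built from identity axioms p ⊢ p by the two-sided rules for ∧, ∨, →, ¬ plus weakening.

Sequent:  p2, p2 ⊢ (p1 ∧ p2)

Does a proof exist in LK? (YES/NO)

Truth-table refutation:
  v=000: Γ:[p2=F, p2=F] Δ:[(p1 ∧ p2)=F] refutes=False
  v=001: Γ:[p2=T, p2=T] Δ:[(p1 ∧ p2)=F] refutes=True  ← countermodel

Result: NO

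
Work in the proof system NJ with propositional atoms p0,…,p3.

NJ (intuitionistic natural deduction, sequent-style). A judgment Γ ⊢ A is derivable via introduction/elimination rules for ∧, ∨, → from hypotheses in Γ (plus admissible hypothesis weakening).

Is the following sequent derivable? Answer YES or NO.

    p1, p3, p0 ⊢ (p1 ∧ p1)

Derivation (root first):
[∧I] p1, p3, p0 ⊢ (p1 ∧ p1)
  [Wk] p1, p3, p3 ⊢ p1
    [Wk] p1, p3 ⊢ p1
      [Ax] p1 ⊢ p1
  [Wk] p1, p0 ⊢ p1
    [Ax] p1 ⊢ p1

Result: YES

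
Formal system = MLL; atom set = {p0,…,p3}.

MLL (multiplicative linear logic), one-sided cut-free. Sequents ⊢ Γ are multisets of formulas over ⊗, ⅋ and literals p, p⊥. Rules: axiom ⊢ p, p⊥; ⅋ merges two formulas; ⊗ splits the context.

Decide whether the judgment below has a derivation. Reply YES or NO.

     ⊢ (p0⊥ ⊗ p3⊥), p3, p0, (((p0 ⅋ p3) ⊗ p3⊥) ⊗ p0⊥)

Derivation trace:
[⊗]  ⊢ (p0⊥ ⊗ p3⊥), p3, p0, (((p0 ⅋ p3) ⊗ p3⊥) ⊗ p0⊥)
  [⊗]  ⊢ (p0⊥ ⊗ p3⊥), p3, ((p0 ⅋ p3) ⊗ p3⊥)
    [⅋]  ⊢ (p0⊥ ⊗ p3⊥), (p0 ⅋ p3)
      [⊗]  ⊢ p0, p3, (p0⊥ ⊗ p3⊥)
        [Ax]  ⊢ p0, p0⊥
        [Ax]  ⊢ p3, p3⊥
    [Ax]  ⊢ p3, p3⊥
  [Ax]  ⊢ p0, p0⊥

Result: YES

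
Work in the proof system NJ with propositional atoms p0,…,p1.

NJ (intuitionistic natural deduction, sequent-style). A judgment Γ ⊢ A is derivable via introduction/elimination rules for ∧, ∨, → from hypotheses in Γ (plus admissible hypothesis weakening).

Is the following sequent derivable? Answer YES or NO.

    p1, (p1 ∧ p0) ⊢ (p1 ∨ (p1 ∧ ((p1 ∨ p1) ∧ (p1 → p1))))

Proof tree:
[∨I₂] p1, (p1 ∧ p0) ⊢ (p1 ∨ (p1 ∧ ((p1 ∨ p1) ∧ (p1 → p1))))
  [∧I] p1, (p1 ∧ p0) ⊢ (p1 ∧ ((p1 ∨ p1) ∧ (p1 → p1)))
    [Wk] p1, (p1 ∧ p0) ⊢ p1
      [Ax] p1 ⊢ p1
    [∧I] p1 ⊢ ((p1 ∨ p1) ∧ (p1 → p1))
      [∨I₂] p1 ⊢ (p1 ∨ p1)
        [Ax] p1 ⊢ p1
      [→I]  ⊢ (p1 → p1)
        [Ax] p1 ⊢ p1

Result: YES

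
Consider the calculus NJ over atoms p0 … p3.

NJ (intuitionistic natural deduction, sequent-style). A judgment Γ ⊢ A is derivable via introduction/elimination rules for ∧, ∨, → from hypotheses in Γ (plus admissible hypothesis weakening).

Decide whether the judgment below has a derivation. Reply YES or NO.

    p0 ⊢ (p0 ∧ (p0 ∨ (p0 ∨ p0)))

Proof tree:
[∧I] p0 ⊢ (p0 ∧ (p0 ∨ (p0 ∨ p0)))
  [Ax] p0 ⊢ p0
  [∨I₂] p0 ⊢ (p0 ∨ (p0 ∨ p0))
    [∨I₁] p0 ⊢ (p0 ∨ p0)
      [Ax] p0 ⊢ p0

Result: YES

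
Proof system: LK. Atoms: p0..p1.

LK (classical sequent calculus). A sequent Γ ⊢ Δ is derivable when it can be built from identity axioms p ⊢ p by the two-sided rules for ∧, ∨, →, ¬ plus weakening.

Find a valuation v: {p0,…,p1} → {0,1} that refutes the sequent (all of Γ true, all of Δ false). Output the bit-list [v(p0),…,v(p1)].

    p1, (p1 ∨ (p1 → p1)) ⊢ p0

Enumerate valuations to refute Γ ⊢ Δ:
  v=00: Γ:[p1=F, (p1 ∨ (p1 → p1))=T] Δ:[p0=F] refutes=False
  v=01: Γ:[p1=T, (p1 ∨ (p1 → p1))=T] Δ:[p0=F] refutes=True  ← countermodel

Result: [0, 1]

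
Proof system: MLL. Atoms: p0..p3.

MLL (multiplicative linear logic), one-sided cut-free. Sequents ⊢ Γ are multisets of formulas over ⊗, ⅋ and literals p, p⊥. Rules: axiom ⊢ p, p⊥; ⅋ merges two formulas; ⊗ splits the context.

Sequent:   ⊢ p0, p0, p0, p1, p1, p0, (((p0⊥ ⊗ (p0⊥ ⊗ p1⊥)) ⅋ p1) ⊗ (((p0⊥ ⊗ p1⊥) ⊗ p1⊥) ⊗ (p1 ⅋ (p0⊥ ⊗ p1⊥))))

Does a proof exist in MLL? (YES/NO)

Derivation trace:
[⊗]  ⊢ p0, p0, p0, p1, p1, p0, (((p0⊥ ⊗ (p0⊥ ⊗ p1⊥)) ⅋ p1) ⊗ (((p0⊥ ⊗ p1⊥) ⊗ p1⊥) ⊗ (p1 ⅋ (p0⊥ ⊗ p1⊥))))
  [⅋]  ⊢ p0, p0, ((p0⊥ ⊗ (p0⊥ ⊗ p1⊥)) ⅋ p1)
    [⊗]  ⊢ p0, p0, p1, (p0⊥ ⊗ (p0⊥ ⊗ p1⊥))
      [Ax]  ⊢ p0, p0⊥
      [⊗]  ⊢ p0, p1, (p0⊥ ⊗ p1⊥)
        [Ax]  ⊢ p0, p0⊥
        [Ax]  ⊢ p1, p1⊥
  [⊗]  ⊢ p0, p1, p1, p0, (((p0⊥ ⊗ p1⊥) ⊗ p1⊥) ⊗ (p1 ⅋ (p0⊥ ⊗ p1⊥)))
    [⊗]  ⊢ p0, p1, p1, ((p0⊥ ⊗ p1⊥) ⊗ p1⊥)
      [⊗]  ⊢ p0, p1, (p0⊥ ⊗ p1⊥)
        [Ax]  ⊢ p0, p0⊥
        [Ax]  ⊢ p1, p1⊥
      [Ax]  ⊢ p1, p1⊥
    [⅋]  ⊢ p0, (p1 ⅋ (p0⊥ ⊗ p1⊥))
      [⊗]  ⊢ p0, p1, (p0⊥ ⊗ p1⊥)
        [Ax]  ⊢ p0, p0⊥
        [Ax]  ⊢ p1, p1⊥

Result: YES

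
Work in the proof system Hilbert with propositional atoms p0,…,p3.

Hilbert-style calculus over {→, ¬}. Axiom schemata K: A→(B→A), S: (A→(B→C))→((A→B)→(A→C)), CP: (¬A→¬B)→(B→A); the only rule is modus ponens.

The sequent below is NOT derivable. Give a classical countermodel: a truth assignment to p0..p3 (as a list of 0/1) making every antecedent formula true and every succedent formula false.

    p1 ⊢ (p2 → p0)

Truth-table refutation:
  v=0000: Γ:[p1=F] Δ:[(p2 → p0)=T] refutes=False
  v=0001: Γ:[p1=F] Δ:[(p2 → p0)=T] refutes=False
  v=0010: Γ:[p1=F] Δ:[(p2 → p0)=F] refutes=False
  v=0011: Γ:[p1=F] Δ:[(p2 → p0)=F] refutes=False
  v=0100: Γ:[p1=T] Δ:[(p2 → p0)=T] refutes=False
  v=0101: Γ:[p1=T] Δ:[(p2 → p0)=T] refutes=False
  v=0110: Γ:[p1=T] Δ:[(p2 → p0)=F] refutes=True  ← countermodel

Result: [0, 1, 1, 0]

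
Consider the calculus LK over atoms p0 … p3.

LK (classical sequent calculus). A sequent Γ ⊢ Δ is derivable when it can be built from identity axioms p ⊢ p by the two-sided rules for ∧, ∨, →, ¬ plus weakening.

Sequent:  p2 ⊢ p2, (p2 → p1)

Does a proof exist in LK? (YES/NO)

Proof tree:
[WL] p2 ⊢ p2, (p2 → p1)
  [→R]  ⊢ p2, (p2 → p1)
    [WR] p2 ⊢ p2, p1
      [Ax] p2 ⊢ p2

Result: YES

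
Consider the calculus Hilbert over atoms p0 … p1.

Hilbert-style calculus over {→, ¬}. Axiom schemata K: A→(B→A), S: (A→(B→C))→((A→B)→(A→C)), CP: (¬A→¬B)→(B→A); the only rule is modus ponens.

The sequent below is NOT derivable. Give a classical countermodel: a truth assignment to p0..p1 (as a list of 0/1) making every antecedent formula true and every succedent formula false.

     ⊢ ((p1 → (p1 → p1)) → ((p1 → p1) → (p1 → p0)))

Enumerate valuations to refute Γ ⊢ Δ:
  v=00: Γ:[] Δ:[((p1 → (p1 → p1)) → ((p1 → p1) → (p1 → p0)))=T] refutes=False
  v=01: Γ:[] Δ:[((p1 → (p1 → p1)) → ((p1 → p1) → (p1 → p0)))=F] refutes=True  ← countermodel

Result: [0, 1]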